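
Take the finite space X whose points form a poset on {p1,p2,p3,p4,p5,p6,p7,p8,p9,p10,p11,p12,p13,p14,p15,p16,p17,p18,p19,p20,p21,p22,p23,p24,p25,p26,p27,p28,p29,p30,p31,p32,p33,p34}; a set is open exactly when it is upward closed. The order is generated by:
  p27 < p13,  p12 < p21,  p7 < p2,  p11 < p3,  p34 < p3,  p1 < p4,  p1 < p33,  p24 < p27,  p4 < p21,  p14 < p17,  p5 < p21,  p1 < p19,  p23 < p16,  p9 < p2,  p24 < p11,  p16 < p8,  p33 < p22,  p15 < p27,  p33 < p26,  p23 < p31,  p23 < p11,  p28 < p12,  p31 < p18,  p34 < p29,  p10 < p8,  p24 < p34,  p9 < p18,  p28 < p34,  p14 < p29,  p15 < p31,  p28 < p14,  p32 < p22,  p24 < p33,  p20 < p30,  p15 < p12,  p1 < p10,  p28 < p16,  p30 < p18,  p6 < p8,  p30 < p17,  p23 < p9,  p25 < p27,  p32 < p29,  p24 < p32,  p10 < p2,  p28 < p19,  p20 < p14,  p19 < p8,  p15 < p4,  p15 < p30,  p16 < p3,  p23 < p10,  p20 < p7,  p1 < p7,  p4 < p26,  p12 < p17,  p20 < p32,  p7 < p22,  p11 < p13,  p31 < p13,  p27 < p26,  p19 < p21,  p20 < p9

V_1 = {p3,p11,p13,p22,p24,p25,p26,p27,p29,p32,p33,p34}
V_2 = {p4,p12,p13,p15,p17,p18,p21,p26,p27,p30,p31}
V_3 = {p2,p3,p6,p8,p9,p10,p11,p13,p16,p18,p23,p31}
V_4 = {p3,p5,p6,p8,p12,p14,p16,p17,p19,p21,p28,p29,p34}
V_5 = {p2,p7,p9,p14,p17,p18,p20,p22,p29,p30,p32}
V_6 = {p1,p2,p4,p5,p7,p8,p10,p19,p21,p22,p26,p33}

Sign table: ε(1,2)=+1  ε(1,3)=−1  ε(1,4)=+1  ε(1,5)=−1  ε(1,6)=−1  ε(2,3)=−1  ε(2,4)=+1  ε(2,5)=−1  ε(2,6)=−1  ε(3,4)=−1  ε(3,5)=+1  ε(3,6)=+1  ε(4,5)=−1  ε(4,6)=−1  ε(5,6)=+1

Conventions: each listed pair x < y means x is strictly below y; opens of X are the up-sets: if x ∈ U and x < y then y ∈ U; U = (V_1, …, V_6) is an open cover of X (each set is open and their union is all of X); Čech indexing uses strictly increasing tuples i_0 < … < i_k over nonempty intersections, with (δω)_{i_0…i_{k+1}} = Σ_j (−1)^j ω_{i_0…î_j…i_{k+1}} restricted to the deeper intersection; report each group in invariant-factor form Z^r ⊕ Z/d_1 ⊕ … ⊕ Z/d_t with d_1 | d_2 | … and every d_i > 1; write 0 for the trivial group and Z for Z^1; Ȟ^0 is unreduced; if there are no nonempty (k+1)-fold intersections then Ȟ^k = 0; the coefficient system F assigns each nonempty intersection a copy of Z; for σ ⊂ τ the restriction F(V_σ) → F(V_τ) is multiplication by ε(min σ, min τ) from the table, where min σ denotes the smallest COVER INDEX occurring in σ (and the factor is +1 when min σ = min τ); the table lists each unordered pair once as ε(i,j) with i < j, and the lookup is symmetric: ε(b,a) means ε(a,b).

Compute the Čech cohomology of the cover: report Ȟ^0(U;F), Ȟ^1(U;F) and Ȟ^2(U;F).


nerve simplices:
  V12={p13,p26,p27} V13={p3,p11,p13} V14={p3,p29,p34} V15={p22,p29,p32} V16={p22,p26,p33} V23={p13,p18,p31} V24={p12,p17,p21} V25={p17,p18,p30} V26={p4,p21,p26} V34={p3,p6,p8,p16} V35={p2,p9,p18} V36={p2,p8,p10} V45={p14,p17,p29} V46={p5,p8,p19,p21} V56={p2,p7,p22}
  V123={p13} V126={p26} V134={p3} V145={p29} V156={p22} V235={p18} V245={p17} V246={p21} V346={p8} V356={p2}
C dims 6,15,10; δ0: rk 5, SNF 1^5; δ1: rk 10, SNF 1^9·2
degree 0: 6−5−0 = 1 → Ȟ^0 ≅ Z
degree 1: 15−10−5 = 0 → Ȟ^1 ≅ 0
degree 2: 10−0−10 = 0 plus torsion [2] → Ȟ^2 ≅ Z/2

Ȟ^0(U;F) ≅ Z,  Ȟ^1(U;F) ≅ 0,  Ȟ^2(U;F) ≅ Z/2


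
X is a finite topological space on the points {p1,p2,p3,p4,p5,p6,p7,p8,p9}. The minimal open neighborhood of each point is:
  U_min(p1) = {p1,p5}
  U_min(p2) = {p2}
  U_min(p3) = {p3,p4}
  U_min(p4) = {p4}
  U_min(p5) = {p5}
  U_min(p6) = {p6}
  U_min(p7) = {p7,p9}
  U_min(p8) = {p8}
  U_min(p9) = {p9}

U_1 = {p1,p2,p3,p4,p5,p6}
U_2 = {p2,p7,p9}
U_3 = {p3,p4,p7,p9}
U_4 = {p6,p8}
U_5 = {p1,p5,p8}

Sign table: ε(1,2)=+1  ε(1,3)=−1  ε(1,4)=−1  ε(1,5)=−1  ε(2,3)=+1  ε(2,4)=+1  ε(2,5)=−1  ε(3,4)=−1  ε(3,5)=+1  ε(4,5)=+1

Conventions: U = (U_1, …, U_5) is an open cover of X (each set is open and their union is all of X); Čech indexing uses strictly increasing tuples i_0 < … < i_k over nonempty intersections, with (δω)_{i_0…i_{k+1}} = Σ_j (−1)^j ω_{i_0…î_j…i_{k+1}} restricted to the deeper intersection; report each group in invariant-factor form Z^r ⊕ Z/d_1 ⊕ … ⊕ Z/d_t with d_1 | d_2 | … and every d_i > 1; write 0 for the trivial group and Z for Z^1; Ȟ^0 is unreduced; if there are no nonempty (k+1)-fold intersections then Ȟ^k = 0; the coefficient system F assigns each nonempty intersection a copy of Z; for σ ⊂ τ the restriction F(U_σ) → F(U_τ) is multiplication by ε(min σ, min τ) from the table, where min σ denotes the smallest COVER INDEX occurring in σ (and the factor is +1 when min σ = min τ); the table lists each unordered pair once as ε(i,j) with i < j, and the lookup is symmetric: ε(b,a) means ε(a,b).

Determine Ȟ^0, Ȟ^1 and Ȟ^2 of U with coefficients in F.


Ȟ^0 = 0,  Ȟ^1 = Z ⊕ Z/2,  Ȟ^2 = 0

intersection data:
  U12={p2} U13={p3,p4} U14={p6} U15={p1,p5} U23={p7,p9} U45={p8}
C dims 5,6; δ0: rk 5, SNF 1^4·2
Ȟ^0 = (5 − 5) − 0 = 0, so Ȟ^0 ≅ 0
Ȟ^1 = (6 − 0) − 5 = 1 plus torsion [2], so Ȟ^1 ≅ Z ⊕ Z/2
Ȟ^2 = (0 − 0) − 0 = 0, so Ȟ^2 ≅ 0


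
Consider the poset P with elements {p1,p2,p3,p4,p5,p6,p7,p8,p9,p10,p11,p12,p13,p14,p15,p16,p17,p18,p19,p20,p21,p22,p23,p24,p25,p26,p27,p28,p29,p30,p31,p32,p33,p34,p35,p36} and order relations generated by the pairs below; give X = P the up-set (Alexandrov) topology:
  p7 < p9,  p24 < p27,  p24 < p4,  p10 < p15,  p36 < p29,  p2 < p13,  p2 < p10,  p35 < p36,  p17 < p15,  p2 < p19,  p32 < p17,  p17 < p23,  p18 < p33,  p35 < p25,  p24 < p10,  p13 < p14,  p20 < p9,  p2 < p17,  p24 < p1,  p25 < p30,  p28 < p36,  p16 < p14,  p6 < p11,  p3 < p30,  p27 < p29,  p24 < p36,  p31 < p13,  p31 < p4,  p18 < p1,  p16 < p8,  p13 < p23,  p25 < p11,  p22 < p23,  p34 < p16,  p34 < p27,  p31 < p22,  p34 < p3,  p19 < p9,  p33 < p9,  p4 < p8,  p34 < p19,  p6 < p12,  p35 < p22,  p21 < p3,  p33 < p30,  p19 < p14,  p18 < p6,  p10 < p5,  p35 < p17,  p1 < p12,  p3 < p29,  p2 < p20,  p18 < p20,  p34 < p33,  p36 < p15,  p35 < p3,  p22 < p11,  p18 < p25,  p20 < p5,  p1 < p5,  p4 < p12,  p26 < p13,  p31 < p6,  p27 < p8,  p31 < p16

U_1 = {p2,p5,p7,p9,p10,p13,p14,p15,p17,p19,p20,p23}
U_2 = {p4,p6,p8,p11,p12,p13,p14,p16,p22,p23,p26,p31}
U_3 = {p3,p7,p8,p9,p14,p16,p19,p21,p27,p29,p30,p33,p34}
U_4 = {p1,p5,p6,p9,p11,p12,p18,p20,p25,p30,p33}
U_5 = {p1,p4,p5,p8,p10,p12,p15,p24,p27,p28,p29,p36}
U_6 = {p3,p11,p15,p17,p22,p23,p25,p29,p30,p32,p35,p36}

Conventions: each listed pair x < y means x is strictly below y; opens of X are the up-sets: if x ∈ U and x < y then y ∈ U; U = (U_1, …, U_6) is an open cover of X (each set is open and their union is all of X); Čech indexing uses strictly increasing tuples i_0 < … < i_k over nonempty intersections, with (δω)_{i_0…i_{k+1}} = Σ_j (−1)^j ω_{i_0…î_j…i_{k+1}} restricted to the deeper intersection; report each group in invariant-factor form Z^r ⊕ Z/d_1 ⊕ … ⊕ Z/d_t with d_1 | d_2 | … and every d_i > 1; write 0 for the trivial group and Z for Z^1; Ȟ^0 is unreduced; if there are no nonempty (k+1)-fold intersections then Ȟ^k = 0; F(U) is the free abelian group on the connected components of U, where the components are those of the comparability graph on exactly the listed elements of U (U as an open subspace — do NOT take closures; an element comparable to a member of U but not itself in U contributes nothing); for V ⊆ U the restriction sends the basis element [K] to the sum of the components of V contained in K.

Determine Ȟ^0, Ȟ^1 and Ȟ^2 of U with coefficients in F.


Ȟ^0 = Z; Ȟ^1 = 0; Ȟ^2 = Z/2

nonempty intersections:
  U12={p13,p14,p23} U13={p7,p9,p14,p19} U14={p5,p9,p20} U15={p5,p10,p15} U16={p15,p17,p23} U23={p8,p14,p16} U24={p6,p11,p12} U25={p4,p8,p12} U26={p11,p22,p23} U34={p9,p30,p33} U35={p8,p27,p29} U36={p3,p29,p30} U45={p1,p5,p12} U46={p11,p25,p30} U56={p15,p29,p36}
  U123={p14} U126={p23} U134={p9} U145={p5} U156={p15} U235={p8} U245={p12} U246={p11} U346={p30} U356={p29}
components per intersection:
  U1: {p2,p5,p7,p9,p10,p13,p14,p15,p17,p19,p20,p23}
  U2: {p4,p6,p8,p11,p12,p13,p14,p16,p22,p23,p26,p31}
  U3: {p3,p7,p8,p9,p14,p16,p19,p21,p27,p29,p30,p33,p34}
  U4: {p1,p5,p6,p9,p11,p12,p18,p20,p25,p30,p33}
  U5: {p1,p4,p5,p8,p10,p12,p15,p24,p27,p28,p29,p36}
  U6: {p3,p11,p15,p17,p22,p23,p25,p29,p30,p32,p35,p36}
  U12: {p13,p14,p23}
  U13: {p7,p9,p14,p19}
  U14: {p5,p9,p20}
  U15: {p5,p10,p15}
  U16: {p15,p17,p23}
  U23: {p8,p14,p16}
  U24: {p6,p11,p12}
  U25: {p4,p8,p12}
  U26: {p11,p22,p23}
  U34: {p9,p30,p33}
  U35: {p8,p27,p29}
  U36: {p3,p29,p30}
  U45: {p1,p5,p12}
  U46: {p11,p25,p30}
  U56: {p15,p29,p36}
  U123: {p14}
  U126: {p23}
  U134: {p9}
  U145: {p5}
  U156: {p15}
  U235: {p8}
  U245: {p12}
  U246: {p11}
  U346: {p30}
  U356: {p29}
C dims 6,15,10; δ0: rk 5, SNF 1^5; δ1: rk 10, SNF 1^9·2
Ȟ^0: (6−5)−0=1 ⇒ Z
Ȟ^1: (15−10)−5=0 ⇒ 0
Ȟ^2: (10−0)−10=0 plus torsion [2] ⇒ Z/2


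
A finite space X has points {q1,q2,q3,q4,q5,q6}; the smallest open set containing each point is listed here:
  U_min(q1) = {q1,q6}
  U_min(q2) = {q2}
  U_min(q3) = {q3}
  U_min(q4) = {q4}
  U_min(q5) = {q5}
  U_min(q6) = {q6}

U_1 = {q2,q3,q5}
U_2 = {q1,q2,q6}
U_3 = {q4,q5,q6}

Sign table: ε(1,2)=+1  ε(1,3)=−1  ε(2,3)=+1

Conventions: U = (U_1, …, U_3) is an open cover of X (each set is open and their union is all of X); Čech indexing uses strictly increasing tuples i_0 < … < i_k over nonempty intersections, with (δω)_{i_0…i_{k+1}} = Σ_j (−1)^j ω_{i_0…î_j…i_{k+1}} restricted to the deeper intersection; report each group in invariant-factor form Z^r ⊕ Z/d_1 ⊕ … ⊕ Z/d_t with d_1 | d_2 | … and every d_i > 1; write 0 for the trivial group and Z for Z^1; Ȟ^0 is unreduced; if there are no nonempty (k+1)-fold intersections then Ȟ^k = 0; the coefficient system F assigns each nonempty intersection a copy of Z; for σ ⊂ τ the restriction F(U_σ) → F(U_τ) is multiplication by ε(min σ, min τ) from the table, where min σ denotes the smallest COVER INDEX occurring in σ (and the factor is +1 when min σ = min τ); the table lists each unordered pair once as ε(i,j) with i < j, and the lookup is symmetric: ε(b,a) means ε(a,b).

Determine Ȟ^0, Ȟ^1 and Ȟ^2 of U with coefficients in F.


Ȟ^0 = 0,  Ȟ^1 = Z/2,  Ȟ^2 = 0

nonempty overlaps:
  U12={q2} U13={q5} U23={q6}
C dims 3,3; δ0: rk 3, SNF 1^2·2
degree 0: 3−3−0 = 0 → Ȟ^0 ≅ 0
degree 1: 3−0−3 = 0 plus torsion [2] → Ȟ^1 ≅ Z/2
degree 2: 0−0−0 = 0 → Ȟ^2 ≅ 0


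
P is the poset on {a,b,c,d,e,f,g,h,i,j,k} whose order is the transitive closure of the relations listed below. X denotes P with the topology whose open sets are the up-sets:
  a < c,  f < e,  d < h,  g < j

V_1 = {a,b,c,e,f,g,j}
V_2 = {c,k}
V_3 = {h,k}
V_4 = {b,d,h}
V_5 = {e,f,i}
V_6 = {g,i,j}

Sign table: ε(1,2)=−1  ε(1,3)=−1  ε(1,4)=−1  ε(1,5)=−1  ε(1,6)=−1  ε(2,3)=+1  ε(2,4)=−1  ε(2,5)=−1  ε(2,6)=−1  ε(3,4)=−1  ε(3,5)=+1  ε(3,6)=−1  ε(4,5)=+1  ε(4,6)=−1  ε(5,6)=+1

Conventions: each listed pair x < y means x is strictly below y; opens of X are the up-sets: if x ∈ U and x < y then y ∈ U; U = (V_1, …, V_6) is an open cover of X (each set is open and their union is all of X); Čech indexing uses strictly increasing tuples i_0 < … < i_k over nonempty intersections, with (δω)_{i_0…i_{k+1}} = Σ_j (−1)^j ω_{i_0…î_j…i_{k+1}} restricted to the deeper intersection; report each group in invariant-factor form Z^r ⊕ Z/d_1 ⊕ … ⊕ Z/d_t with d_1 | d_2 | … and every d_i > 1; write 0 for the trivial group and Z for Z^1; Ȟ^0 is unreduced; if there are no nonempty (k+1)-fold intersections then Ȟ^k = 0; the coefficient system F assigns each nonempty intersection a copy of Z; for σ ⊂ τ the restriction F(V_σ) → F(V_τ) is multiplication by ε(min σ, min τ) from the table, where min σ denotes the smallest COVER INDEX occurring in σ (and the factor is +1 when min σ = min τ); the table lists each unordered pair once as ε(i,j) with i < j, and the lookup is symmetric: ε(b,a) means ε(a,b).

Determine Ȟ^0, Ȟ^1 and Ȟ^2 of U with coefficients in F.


nonempty overlaps:
  V12={c} V14={b} V15={e,f} V16={g,j} V23={k} V34={h} V56={i}
C dims 6,7; δ0: rk 6, SNF 1^5·2
degree 0: 6−6−0 = 0 → Ȟ^0 ≅ 0
degree 1: 7−0−6 = 1 plus torsion [2] → Ȟ^1 ≅ Z ⊕ Z/2
degree 2: 0−0−0 = 0 → Ȟ^2 ≅ 0

Ȟ^0 = 0,  Ȟ^1 = Z ⊕ Z/2,  Ȟ^2 = 0


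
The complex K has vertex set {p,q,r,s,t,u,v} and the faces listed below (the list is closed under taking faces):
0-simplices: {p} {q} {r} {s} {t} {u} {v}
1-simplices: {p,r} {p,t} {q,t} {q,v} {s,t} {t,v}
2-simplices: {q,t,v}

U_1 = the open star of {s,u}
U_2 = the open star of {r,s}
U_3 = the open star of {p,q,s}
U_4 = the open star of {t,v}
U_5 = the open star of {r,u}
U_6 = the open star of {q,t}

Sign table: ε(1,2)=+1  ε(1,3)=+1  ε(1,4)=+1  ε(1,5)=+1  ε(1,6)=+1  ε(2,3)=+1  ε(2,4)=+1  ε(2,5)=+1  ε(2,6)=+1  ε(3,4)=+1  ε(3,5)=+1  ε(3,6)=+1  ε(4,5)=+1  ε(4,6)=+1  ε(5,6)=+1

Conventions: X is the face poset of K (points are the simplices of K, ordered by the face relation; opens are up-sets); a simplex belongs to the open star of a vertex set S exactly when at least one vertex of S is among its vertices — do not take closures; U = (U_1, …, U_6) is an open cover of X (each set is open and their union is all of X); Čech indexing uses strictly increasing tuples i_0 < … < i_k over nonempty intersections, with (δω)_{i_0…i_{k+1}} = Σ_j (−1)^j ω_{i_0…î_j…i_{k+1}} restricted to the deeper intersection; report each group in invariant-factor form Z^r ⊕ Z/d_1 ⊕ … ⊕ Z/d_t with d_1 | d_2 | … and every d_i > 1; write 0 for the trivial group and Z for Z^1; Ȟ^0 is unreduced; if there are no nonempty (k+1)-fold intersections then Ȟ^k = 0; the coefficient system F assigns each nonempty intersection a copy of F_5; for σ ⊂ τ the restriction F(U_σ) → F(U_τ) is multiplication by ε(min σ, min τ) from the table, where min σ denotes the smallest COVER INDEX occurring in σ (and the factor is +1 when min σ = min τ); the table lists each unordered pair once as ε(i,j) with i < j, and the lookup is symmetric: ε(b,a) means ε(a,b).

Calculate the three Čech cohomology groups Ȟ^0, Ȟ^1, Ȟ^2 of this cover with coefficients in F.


Ȟ^0 ≅ Z/5, Ȟ^1 ≅ Z/5, Ȟ^2 ≅ 0

nonempty intersections:
  U1={{s},{u},{s,t}} U2={{r},{s},{p,r},{s,t}} U3={{p},{q},{s},{p,r},{p,t},{q,t},{q,v},{s,t},{q,t,v}} U4={{t},{v},{p,t},{q,t},{q,v},{s,t},{t,v},{q,t,v}} U5={{r},{u},{p,r}} U6={{q},{t},{p,t},{q,t},{q,v},{s,t},{t,v},{q,t,v}}
  U12={{s},{s,t}} U13={{s},{s,t}} U14={{s,t}} U15={{u}} U16={{s,t}} U23={{s},{p,r},{s,t}} U24={{s,t}} U25={{r},{p,r}} U26={{s,t}} U34={{p,t},{q,t},{q,v},{s,t},{q,t,v}} U35={{p,r}} U36={{q},{p,t},{q,t},{q,v},{s,t},{q,t,v}} U46={{t},{p,t},{q,t},{q,v},{s,t},{t,v},{q,t,v}}
  U123={{s},{s,t}} U124={{s,t}} U126={{s,t}} U134={{s,t}} U136={{s,t}} U146={{s,t}} U234={{s,t}} U235={{p,r}} U236={{s,t}} U246={{s,t}} U346={{p,t},{q,t},{q,v},{s,t},{q,t,v}}
  U1234={{s,t}} U1236={{s,t}} U1246={{s,t}} U1346={{s,t}} U2346={{s,t}}
  U12346={{s,t}}
C dims 6,13,11,5; δ0: rk_F5 5; δ1: rk_F5 7; δ2: rk_F5 4
Ȟ^0: (6−5)−0=1 ⇒ Z/5
Ȟ^1: (13−7)−5=1 ⇒ Z/5
Ȟ^2: (11−4)−7=0 ⇒ 0


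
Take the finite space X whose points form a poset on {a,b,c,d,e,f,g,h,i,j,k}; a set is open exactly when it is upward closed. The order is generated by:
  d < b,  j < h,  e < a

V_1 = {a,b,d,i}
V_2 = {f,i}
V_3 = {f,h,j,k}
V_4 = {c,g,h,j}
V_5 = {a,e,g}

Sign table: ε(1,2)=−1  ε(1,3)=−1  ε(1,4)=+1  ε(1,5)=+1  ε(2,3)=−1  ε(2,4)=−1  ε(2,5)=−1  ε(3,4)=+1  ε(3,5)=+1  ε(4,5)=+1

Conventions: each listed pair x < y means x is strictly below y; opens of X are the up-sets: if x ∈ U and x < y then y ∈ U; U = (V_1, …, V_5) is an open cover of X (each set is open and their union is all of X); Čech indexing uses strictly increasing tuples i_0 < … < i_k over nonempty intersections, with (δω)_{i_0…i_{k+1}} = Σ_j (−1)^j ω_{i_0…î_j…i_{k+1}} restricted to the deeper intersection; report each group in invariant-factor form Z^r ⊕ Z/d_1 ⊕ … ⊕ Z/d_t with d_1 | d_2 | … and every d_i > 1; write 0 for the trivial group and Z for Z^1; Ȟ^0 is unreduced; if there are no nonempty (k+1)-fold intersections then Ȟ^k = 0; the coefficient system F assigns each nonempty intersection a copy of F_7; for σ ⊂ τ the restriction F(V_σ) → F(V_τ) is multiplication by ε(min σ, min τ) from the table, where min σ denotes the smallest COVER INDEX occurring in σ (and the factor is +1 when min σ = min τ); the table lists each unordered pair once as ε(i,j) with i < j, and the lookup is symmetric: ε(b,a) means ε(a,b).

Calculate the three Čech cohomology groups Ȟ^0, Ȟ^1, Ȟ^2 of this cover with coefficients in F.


Ȟ^0 = Z/7,  Ȟ^1 = Z/7,  Ȟ^2 = 0

nerve of the cover:
  V12={i} V15={a} V23={f} V34={h,j} V45={g}
C dims 5,5; δ0: rk_F7 4
Ȟ^0 = (5 − 4) − 0 = 1, so Ȟ^0 ≅ Z/7
Ȟ^1 = (5 − 0) − 4 = 1, so Ȟ^1 ≅ Z/7
Ȟ^2 = (0 − 0) − 0 = 0, so Ȟ^2 ≅ 0


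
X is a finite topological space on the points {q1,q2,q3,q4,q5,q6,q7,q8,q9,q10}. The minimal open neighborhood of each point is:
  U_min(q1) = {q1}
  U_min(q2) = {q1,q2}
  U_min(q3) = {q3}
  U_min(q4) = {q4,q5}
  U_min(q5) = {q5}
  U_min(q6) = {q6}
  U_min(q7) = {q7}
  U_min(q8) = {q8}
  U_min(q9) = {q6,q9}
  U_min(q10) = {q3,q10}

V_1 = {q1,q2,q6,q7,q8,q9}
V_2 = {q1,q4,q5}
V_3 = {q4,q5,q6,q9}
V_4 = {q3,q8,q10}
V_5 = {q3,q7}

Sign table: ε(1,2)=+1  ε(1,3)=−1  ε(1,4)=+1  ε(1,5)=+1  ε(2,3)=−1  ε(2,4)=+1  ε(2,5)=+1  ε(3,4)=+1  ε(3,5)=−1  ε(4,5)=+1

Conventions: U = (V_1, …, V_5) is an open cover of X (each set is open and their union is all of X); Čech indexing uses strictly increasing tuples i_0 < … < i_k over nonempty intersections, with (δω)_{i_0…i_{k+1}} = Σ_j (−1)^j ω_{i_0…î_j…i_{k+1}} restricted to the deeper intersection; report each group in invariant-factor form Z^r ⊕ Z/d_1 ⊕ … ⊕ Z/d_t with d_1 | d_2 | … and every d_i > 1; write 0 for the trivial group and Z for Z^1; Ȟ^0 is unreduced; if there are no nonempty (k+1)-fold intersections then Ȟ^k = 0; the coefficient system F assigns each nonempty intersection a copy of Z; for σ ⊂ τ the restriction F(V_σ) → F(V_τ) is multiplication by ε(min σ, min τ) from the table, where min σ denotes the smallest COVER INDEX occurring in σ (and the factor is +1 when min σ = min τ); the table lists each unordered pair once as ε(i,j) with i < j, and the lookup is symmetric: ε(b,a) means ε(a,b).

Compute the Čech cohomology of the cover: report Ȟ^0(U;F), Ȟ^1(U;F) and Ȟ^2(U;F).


Ȟ^0 = Z,  Ȟ^1 = Z^2,  Ȟ^2 = 0

nonempty overlaps:
  V12={q1} V13={q6,q9} V14={q8} V15={q7} V23={q4,q5} V45={q3}
C dims 5,6; δ0: rk 4, SNF 1^4
degree 0: 5−4−0 = 1 → Ȟ^0 ≅ Z
degree 1: 6−0−4 = 2 → Ȟ^1 ≅ Z^2
degree 2: 0−0−0 = 0 → Ȟ^2 ≅ 0


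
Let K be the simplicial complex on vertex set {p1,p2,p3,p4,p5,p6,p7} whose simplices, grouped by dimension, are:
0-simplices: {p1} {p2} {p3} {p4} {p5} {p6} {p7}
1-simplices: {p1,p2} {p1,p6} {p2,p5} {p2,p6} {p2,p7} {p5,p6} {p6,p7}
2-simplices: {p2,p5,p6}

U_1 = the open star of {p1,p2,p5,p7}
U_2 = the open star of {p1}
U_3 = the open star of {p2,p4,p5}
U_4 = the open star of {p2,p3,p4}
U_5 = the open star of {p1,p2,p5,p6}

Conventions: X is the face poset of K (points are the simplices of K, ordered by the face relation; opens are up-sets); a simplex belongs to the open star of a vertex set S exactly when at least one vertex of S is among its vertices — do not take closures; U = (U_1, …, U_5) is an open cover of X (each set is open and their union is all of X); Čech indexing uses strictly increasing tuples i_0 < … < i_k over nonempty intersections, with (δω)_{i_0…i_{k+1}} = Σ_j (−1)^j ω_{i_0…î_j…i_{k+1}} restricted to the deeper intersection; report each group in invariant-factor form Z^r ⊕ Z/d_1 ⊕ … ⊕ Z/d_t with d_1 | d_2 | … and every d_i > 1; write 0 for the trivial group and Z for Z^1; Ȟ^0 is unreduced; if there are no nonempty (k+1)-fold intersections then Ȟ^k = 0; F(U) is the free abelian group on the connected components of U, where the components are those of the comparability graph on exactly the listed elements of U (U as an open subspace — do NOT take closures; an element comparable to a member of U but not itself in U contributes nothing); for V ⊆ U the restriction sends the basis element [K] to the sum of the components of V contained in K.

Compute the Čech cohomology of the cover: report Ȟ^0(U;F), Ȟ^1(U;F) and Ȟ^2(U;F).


nerve of the cover:
  U1={{p1},{p2},{p5},{p7},{p1,p2},{p1,p6},{p2,p5},{p2,p6},{p2,p7},{p5,p6},{p6,p7},{p2,p5,p6}} U2={{p1},{p1,p2},{p1,p6}} U3={{p2},{p4},{p5},{p1,p2},{p2,p5},{p2,p6},{p2,p7},{p5,p6},{p2,p5,p6}} U4={{p2},{p3},{p4},{p1,p2},{p2,p5},{p2,p6},{p2,p7},{p2,p5,p6}} U5={{p1},{p2},{p5},{p6},{p1,p2},{p1,p6},{p2,p5},{p2,p6},{p2,p7},{p5,p6},{p6,p7},{p2,p5,p6}}
  U12={{p1},{p1,p2},{p1,p6}} U13={{p2},{p5},{p1,p2},{p2,p5},{p2,p6},{p2,p7},{p5,p6},{p2,p5,p6}} U14={{p2},{p1,p2},{p2,p5},{p2,p6},{p2,p7},{p2,p5,p6}} U15={{p1},{p2},{p5},{p1,p2},{p1,p6},{p2,p5},{p2,p6},{p2,p7},{p5,p6},{p6,p7},{p2,p5,p6}} U23={{p1,p2}} U24={{p1,p2}} U25={{p1},{p1,p2},{p1,p6}} U34={{p2},{p4},{p1,p2},{p2,p5},{p2,p6},{p2,p7},{p2,p5,p6}} U35={{p2},{p5},{p1,p2},{p2,p5},{p2,p6},{p2,p7},{p5,p6},{p2,p5,p6}} U45={{p2},{p1,p2},{p2,p5},{p2,p6},{p2,p7},{p2,p5,p6}}
  U123={{p1,p2}} U124={{p1,p2}} U125={{p1},{p1,p2},{p1,p6}} U134={{p2},{p1,p2},{p2,p5},{p2,p6},{p2,p7},{p2,p5,p6}} U135={{p2},{p5},{p1,p2},{p2,p5},{p2,p6},{p2,p7},{p5,p6},{p2,p5,p6}} U145={{p2},{p1,p2},{p2,p5},{p2,p6},{p2,p7},{p2,p5,p6}} U234={{p1,p2}} U235={{p1,p2}} U245={{p1,p2}} U345={{p2},{p1,p2},{p2,p5},{p2,p6},{p2,p7},{p2,p5,p6}}
  U1234={{p1,p2}} U1235={{p1,p2}} U1245={{p1,p2}} U1345={{p2},{p1,p2},{p2,p5},{p2,p6},{p2,p7},{p2,p5,p6}} U2345={{p1,p2}}
  U12345={{p1,p2}}
components per intersection:
  U1: {{p1},{p2},{p5},{p7},{p1,p2},{p1,p6},{p2,p5},{p2,p6},{p2,p7},{p5,p6},{p6,p7},{p2,p5,p6}}
  U2: {{p1},{p1,p2},{p1,p6}}
  U3: {{p2},{p5},{p1,p2},{p2,p5},{p2,p6},{p2,p7},{p5,p6},{p2,p5,p6}} {{p4}}
  U4: {{p2},{p1,p2},{p2,p5},{p2,p6},{p2,p7},{p2,p5,p6}} {{p3}} {{p4}}
  U5: {{p1},{p2},{p5},{p6},{p1,p2},{p1,p6},{p2,p5},{p2,p6},{p2,p7},{p5,p6},{p6,p7},{p2,p5,p6}}
  U12: {{p1},{p1,p2},{p1,p6}}
  U13: {{p2},{p5},{p1,p2},{p2,p5},{p2,p6},{p2,p7},{p5,p6},{p2,p5,p6}}
  U14: {{p2},{p1,p2},{p2,p5},{p2,p6},{p2,p7},{p2,p5,p6}}
  U15: {{p1},{p2},{p5},{p1,p2},{p1,p6},{p2,p5},{p2,p6},{p2,p7},{p5,p6},{p2,p5,p6}} {{p6,p7}}
  U23: {{p1,p2}}
  U24: {{p1,p2}}
  U25: {{p1},{p1,p2},{p1,p6}}
  U34: {{p2},{p1,p2},{p2,p5},{p2,p6},{p2,p7},{p2,p5,p6}} {{p4}}
  U35: {{p2},{p5},{p1,p2},{p2,p5},{p2,p6},{p2,p7},{p5,p6},{p2,p5,p6}}
  U45: {{p2},{p1,p2},{p2,p5},{p2,p6},{p2,p7},{p2,p5,p6}}
  U123: {{p1,p2}}
  U124: {{p1,p2}}
  U125: {{p1},{p1,p2},{p1,p6}}
  U134: {{p2},{p1,p2},{p2,p5},{p2,p6},{p2,p7},{p2,p5,p6}}
  U135: {{p2},{p5},{p1,p2},{p2,p5},{p2,p6},{p2,p7},{p5,p6},{p2,p5,p6}}
  U145: {{p2},{p1,p2},{p2,p5},{p2,p6},{p2,p7},{p2,p5,p6}}
  U234: {{p1,p2}}
  U235: {{p1,p2}}
  U245: {{p1,p2}}
  U345: {{p2},{p1,p2},{p2,p5},{p2,p6},{p2,p7},{p2,p5,p6}}
  U1234: {{p1,p2}}
  U1235: {{p1,p2}}
  U1245: {{p1,p2}}
  U1345: {{p2},{p1,p2},{p2,p5},{p2,p6},{p2,p7},{p2,p5,p6}}
  U2345: {{p1,p2}}
  U12345: {{p1,p2}}
C dims 8,12,10,5; δ0: rk 5, SNF 1^5; δ1: rk 6, SNF 1^6; δ2: rk 4, SNF 1^4
Ȟ^0 = (8 − 5) − 0 = 3, so Ȟ^0 ≅ Z^3
Ȟ^1 = (12 − 6) − 5 = 1, so Ȟ^1 ≅ Z
Ȟ^2 = (10 − 4) − 6 = 0, so Ȟ^2 ≅ 0

Ȟ^0 ≅ Z^3,  Ȟ^1 ≅ Z,  Ȟ^2 ≅ 0


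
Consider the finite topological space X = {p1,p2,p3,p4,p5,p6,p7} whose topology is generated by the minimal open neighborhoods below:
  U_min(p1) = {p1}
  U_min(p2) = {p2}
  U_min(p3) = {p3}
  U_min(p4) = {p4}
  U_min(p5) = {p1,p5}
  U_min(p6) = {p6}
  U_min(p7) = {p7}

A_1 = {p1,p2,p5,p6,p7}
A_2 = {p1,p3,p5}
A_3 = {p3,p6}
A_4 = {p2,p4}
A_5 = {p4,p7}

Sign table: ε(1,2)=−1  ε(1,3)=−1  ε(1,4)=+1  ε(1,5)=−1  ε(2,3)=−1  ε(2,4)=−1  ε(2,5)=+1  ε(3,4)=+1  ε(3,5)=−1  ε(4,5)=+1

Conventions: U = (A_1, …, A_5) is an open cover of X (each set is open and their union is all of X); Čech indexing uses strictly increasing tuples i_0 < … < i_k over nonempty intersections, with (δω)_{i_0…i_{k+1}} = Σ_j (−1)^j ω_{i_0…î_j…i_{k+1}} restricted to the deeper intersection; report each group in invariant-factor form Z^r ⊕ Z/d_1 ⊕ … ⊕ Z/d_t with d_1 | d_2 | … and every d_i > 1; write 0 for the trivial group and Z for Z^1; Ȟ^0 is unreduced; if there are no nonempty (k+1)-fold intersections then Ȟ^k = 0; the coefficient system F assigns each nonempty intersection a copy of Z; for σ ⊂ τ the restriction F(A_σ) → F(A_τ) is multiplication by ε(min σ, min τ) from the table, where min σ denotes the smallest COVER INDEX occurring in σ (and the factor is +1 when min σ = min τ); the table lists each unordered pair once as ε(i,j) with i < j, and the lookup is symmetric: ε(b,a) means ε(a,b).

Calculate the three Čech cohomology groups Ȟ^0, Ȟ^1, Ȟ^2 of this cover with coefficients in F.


cover nerve:
  A12={p1,p5} A13={p6} A14={p2} A15={p7} A23={p3} A45={p4}
C dims 5,6; δ0: rk 5, SNF 1^4·2
Ȟ^0: (5−5)−0=0 ⇒ 0
Ȟ^1: (6−0)−5=1 plus torsion [2] ⇒ Z ⊕ Z/2
Ȟ^2: (0−0)−0=0 ⇒ 0

Ȟ^0(U;F) ≅ 0, Ȟ^1(U;F) ≅ Z ⊕ Z/2, Ȟ^2(U;F) ≅ 0


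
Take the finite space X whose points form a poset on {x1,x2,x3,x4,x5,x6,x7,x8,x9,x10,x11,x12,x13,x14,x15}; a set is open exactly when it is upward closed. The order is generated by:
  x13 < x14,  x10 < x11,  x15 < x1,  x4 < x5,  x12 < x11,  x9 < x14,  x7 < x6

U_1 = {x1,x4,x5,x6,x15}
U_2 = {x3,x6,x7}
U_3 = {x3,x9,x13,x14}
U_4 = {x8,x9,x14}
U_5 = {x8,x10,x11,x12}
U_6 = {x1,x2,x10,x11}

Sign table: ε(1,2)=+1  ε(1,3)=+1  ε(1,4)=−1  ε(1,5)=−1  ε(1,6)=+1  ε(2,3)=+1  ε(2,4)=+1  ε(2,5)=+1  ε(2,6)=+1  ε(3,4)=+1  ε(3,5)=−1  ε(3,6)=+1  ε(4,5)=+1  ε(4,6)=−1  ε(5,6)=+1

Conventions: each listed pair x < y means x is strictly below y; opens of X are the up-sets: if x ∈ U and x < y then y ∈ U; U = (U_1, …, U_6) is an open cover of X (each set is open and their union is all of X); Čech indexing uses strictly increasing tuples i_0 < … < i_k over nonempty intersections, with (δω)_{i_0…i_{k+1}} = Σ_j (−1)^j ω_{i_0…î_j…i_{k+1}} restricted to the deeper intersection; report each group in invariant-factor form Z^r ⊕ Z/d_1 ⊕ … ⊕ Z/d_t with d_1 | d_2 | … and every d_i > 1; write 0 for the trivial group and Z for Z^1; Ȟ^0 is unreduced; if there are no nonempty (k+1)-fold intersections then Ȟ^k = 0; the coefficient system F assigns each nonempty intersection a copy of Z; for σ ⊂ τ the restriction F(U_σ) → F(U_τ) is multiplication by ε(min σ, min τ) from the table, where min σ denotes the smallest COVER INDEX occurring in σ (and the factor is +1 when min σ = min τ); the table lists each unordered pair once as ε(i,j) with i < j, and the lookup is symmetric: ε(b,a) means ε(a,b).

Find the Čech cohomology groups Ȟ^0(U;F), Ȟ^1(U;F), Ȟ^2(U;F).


nonempty overlaps:
  U12={x6} U16={x1} U23={x3} U34={x9,x14} U45={x8} U56={x10,x11}
C dims 6,6; δ0: rk 5, SNF 1^5
degree 0: 6−5−0 = 1 → Ȟ^0 ≅ Z
degree 1: 6−0−5 = 1 → Ȟ^1 ≅ Z
degree 2: 0−0−0 = 0 → Ȟ^2 ≅ 0

Ȟ^0(U;F) ≅ Z,  Ȟ^1(U;F) ≅ Z,  Ȟ^2(U;F) ≅ 0


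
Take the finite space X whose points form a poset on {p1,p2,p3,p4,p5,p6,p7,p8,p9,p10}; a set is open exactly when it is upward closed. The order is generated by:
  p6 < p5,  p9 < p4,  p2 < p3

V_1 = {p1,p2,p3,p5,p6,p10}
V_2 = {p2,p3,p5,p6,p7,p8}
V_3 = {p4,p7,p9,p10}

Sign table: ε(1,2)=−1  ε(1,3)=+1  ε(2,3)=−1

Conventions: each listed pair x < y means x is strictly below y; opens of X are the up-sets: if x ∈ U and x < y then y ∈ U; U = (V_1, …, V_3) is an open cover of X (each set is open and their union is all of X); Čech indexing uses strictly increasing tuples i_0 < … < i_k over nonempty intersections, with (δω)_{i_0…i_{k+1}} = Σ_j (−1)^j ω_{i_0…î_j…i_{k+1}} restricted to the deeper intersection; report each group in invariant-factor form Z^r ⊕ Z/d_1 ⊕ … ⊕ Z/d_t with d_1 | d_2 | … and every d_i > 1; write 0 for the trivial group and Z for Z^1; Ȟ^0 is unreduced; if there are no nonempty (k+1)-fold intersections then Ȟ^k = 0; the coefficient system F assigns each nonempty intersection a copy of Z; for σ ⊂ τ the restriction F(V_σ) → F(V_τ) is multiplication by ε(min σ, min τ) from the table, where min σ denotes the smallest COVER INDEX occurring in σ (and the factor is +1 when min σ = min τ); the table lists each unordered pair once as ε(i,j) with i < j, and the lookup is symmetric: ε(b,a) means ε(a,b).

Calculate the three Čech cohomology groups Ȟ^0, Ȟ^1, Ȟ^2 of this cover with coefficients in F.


nonempty intersections:
  V12={p2,p3,p5,p6} V13={p10} V23={p7}
C dims 3,3; δ0: rk 2, SNF 1^2
Ȟ^0: (3−2)−0=1 ⇒ Z
Ȟ^1: (3−0)−2=1 ⇒ Z
Ȟ^2: (0−0)−0=0 ⇒ 0

Ȟ^0 ≅ Z, Ȟ^1 ≅ Z and Ȟ^2 ≅ 0


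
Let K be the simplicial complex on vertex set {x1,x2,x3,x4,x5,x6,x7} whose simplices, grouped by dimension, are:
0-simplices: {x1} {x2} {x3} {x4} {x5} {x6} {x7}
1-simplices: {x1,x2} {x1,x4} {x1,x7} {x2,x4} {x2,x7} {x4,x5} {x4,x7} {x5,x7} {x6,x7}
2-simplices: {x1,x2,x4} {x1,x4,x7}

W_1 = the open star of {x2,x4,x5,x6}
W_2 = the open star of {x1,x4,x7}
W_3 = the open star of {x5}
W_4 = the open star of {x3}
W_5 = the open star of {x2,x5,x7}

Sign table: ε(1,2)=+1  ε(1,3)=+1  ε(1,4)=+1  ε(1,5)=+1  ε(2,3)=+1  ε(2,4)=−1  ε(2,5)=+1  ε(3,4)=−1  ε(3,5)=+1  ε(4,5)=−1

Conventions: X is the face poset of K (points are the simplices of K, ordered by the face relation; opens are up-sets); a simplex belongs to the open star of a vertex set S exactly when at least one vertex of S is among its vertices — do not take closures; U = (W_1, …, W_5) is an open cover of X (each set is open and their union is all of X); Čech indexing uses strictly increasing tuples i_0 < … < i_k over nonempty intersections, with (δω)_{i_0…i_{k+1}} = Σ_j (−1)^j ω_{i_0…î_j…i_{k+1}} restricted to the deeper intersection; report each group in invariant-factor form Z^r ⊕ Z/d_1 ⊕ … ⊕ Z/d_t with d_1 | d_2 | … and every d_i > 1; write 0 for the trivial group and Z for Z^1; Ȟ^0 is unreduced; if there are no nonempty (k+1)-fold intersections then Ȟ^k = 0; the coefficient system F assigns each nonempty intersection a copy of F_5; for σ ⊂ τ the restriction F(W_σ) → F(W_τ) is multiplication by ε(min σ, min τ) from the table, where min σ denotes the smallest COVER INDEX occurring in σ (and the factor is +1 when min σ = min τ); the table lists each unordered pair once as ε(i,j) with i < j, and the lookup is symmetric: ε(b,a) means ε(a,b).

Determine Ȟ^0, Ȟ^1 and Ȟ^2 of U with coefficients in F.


nonempty intersections:
  W1={{x2},{x4},{x5},{x6},{x1,x2},{x1,x4},{x2,x4},{x2,x7},{x4,x5},{x4,x7},{x5,x7},{x6,x7},{x1,x2,x4},{x1,x4,x7}} W2={{x1},{x4},{x7},{x1,x2},{x1,x4},{x1,x7},{x2,x4},{x2,x7},{x4,x5},{x4,x7},{x5,x7},{x6,x7},{x1,x2,x4},{x1,x4,x7}} W3={{x5},{x4,x5},{x5,x7}} W4={{x3}} W5={{x2},{x5},{x7},{x1,x2},{x1,x7},{x2,x4},{x2,x7},{x4,x5},{x4,x7},{x5,x7},{x6,x7},{x1,x2,x4},{x1,x4,x7}}
  W12={{x4},{x1,x2},{x1,x4},{x2,x4},{x2,x7},{x4,x5},{x4,x7},{x5,x7},{x6,x7},{x1,x2,x4},{x1,x4,x7}} W13={{x5},{x4,x5},{x5,x7}} W15={{x2},{x5},{x1,x2},{x2,x4},{x2,x7},{x4,x5},{x4,x7},{x5,x7},{x6,x7},{x1,x2,x4},{x1,x4,x7}} W23={{x4,x5},{x5,x7}} W25={{x7},{x1,x2},{x1,x7},{x2,x4},{x2,x7},{x4,x5},{x4,x7},{x5,x7},{x6,x7},{x1,x2,x4},{x1,x4,x7}} W35={{x5},{x4,x5},{x5,x7}}
  W123={{x4,x5},{x5,x7}} W125={{x1,x2},{x2,x4},{x2,x7},{x4,x5},{x4,x7},{x5,x7},{x6,x7},{x1,x2,x4},{x1,x4,x7}} W135={{x5},{x4,x5},{x5,x7}} W235={{x4,x5},{x5,x7}}
  W1235={{x4,x5},{x5,x7}}
C dims 5,6,4,1; δ0: rk_F5 3; δ1: rk_F5 3; δ2: rk_F5 1
Ȟ^0: (5−3)−0=2 ⇒ Z/5 ⊕ Z/5
Ȟ^1: (6−3)−3=0 ⇒ 0
Ȟ^2: (4−1)−3=0 ⇒ 0

Ȟ^0 = Z/5 ⊕ Z/5, Ȟ^1 = 0 and Ȟ^2 = 0


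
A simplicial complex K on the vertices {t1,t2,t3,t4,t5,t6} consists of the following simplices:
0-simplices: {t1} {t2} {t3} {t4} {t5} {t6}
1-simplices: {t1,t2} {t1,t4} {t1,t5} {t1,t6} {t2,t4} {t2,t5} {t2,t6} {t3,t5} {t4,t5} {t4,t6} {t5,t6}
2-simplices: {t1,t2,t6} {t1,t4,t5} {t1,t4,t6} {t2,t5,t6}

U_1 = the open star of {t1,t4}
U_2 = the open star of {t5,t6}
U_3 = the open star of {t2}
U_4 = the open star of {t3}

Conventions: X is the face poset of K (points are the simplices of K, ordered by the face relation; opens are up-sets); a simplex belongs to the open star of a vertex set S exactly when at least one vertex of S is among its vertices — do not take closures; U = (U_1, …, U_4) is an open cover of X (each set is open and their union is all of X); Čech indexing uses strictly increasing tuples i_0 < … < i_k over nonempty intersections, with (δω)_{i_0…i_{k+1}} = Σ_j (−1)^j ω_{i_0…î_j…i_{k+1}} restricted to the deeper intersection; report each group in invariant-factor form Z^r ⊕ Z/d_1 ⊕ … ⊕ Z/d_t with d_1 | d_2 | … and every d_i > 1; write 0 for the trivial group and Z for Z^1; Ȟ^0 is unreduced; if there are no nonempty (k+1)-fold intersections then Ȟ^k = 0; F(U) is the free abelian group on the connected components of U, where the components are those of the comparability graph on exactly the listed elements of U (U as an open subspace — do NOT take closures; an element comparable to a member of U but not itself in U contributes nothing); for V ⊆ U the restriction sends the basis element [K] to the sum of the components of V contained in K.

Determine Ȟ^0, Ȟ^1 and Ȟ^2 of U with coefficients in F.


Ȟ^0 ≅ Z, Ȟ^1 ≅ Z^2, Ȟ^2 ≅ 0

nerve of the cover:
  U1={{t1},{t4},{t1,t2},{t1,t4},{t1,t5},{t1,t6},{t2,t4},{t4,t5},{t4,t6},{t1,t2,t6},{t1,t4,t5},{t1,t4,t6}} U2={{t5},{t6},{t1,t5},{t1,t6},{t2,t5},{t2,t6},{t3,t5},{t4,t5},{t4,t6},{t5,t6},{t1,t2,t6},{t1,t4,t5},{t1,t4,t6},{t2,t5,t6}} U3={{t2},{t1,t2},{t2,t4},{t2,t5},{t2,t6},{t1,t2,t6},{t2,t5,t6}} U4={{t3},{t3,t5}}
  U12={{t1,t5},{t1,t6},{t4,t5},{t4,t6},{t1,t2,t6},{t1,t4,t5},{t1,t4,t6}} U13={{t1,t2},{t2,t4},{t1,t2,t6}} U23={{t2,t5},{t2,t6},{t1,t2,t6},{t2,t5,t6}} U24={{t3,t5}}
  U123={{t1,t2,t6}}
components per intersection:
  U1: {{t1},{t4},{t1,t2},{t1,t4},{t1,t5},{t1,t6},{t2,t4},{t4,t5},{t4,t6},{t1,t2,t6},{t1,t4,t5},{t1,t4,t6}}
  U2: {{t5},{t6},{t1,t5},{t1,t6},{t2,t5},{t2,t6},{t3,t5},{t4,t5},{t4,t6},{t5,t6},{t1,t2,t6},{t1,t4,t5},{t1,t4,t6},{t2,t5,t6}}
  U3: {{t2},{t1,t2},{t2,t4},{t2,t5},{t2,t6},{t1,t2,t6},{t2,t5,t6}}
  U4: {{t3},{t3,t5}}
  U12: {{t1,t5},{t4,t5},{t1,t4,t5}} {{t1,t6},{t4,t6},{t1,t2,t6},{t1,t4,t6}}
  U13: {{t1,t2},{t1,t2,t6}} {{t2,t4}}
  U23: {{t2,t5},{t2,t6},{t1,t2,t6},{t2,t5,t6}}
  U24: {{t3,t5}}
  U123: {{t1,t2,t6}}
C dims 4,6,1; δ0: rk 3, SNF 1^3; δ1: rk 1, SNF 1^1
Ȟ^0 = (4 − 3) − 0 = 1, so Ȟ^0 ≅ Z
Ȟ^1 = (6 − 1) − 3 = 2, so Ȟ^1 ≅ Z^2
Ȟ^2 = (1 − 0) − 1 = 0, so Ȟ^2 ≅ 0


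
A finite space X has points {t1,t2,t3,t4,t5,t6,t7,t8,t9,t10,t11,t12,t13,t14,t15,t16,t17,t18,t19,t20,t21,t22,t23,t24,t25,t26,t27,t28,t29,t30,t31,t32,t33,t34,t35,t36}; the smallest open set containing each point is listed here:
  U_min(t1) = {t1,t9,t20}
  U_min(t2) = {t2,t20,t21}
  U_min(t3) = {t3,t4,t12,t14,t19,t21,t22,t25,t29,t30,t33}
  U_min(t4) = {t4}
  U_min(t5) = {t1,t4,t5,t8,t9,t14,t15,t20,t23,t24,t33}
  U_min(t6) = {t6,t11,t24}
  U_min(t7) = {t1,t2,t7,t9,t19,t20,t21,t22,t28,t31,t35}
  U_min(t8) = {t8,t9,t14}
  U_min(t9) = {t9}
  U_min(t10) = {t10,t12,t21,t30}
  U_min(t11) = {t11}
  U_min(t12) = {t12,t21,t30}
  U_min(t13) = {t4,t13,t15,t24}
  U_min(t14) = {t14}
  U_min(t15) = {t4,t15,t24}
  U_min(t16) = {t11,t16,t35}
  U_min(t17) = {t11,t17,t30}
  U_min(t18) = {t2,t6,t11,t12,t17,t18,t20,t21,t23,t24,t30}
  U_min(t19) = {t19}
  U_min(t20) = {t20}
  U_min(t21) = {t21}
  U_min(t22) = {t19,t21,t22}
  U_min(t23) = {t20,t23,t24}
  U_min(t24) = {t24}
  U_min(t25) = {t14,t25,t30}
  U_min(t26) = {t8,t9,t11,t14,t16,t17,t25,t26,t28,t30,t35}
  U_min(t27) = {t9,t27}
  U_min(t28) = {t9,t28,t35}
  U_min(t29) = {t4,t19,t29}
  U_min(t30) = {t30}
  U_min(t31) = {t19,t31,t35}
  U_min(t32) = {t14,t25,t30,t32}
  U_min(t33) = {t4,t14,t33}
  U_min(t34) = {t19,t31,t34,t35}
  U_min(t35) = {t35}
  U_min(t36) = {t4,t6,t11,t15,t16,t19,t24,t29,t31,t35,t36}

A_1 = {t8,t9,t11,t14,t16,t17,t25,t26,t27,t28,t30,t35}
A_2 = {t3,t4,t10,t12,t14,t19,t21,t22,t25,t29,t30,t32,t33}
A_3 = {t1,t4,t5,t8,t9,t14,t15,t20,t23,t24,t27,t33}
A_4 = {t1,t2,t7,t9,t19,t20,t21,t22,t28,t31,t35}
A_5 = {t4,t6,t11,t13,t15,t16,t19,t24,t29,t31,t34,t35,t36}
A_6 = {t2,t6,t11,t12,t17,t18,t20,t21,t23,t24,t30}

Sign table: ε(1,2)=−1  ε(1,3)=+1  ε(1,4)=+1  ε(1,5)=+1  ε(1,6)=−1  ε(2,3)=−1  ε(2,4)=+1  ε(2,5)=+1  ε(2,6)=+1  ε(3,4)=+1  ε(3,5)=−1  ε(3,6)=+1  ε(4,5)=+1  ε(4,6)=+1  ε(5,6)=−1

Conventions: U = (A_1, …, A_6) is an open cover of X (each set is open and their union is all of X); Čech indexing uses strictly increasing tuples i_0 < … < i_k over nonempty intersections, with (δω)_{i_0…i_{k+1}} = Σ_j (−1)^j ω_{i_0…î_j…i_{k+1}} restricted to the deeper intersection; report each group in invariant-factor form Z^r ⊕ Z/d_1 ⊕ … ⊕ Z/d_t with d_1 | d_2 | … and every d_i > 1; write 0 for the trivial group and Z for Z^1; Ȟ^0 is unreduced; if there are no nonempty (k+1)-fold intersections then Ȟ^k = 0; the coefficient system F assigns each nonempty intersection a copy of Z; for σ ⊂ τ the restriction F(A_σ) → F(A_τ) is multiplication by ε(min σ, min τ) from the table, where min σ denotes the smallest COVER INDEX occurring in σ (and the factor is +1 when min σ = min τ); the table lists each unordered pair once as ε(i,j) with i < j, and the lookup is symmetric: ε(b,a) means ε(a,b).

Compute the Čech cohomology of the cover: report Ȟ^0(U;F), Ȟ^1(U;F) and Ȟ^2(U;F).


Ȟ^0(U;F) ≅ 0,  Ȟ^1(U;F) ≅ Z/2,  Ȟ^2(U;F) ≅ Z

nonempty intersections:
  A12={t14,t25,t30} A13={t8,t9,t14,t27} A14={t9,t28,t35} A15={t11,t16,t35} A16={t11,t17,t30} A23={t4,t14,t33} A24={t19,t21,t22} A25={t4,t19,t29} A26={t12,t21,t30} A34={t1,t9,t20} A35={t4,t15,t24} A36={t20,t23,t24} A45={t19,t31,t35} A46={t2,t20,t21} A56={t6,t11,t24}
  A123={t14} A126={t30} A134={t9} A145={t35} A156={t11} A235={t4} A245={t19} A246={t21} A346={t20} A356={t24}
C dims 6,15,10; δ0: rk 6, SNF 1^5·2; δ1: rk 9, SNF 1^9
Ȟ^0: (6−6)−0=0 ⇒ 0
Ȟ^1: (15−9)−6=0 plus torsion [2] ⇒ Z/2
Ȟ^2: (10−0)−9=1 ⇒ Z


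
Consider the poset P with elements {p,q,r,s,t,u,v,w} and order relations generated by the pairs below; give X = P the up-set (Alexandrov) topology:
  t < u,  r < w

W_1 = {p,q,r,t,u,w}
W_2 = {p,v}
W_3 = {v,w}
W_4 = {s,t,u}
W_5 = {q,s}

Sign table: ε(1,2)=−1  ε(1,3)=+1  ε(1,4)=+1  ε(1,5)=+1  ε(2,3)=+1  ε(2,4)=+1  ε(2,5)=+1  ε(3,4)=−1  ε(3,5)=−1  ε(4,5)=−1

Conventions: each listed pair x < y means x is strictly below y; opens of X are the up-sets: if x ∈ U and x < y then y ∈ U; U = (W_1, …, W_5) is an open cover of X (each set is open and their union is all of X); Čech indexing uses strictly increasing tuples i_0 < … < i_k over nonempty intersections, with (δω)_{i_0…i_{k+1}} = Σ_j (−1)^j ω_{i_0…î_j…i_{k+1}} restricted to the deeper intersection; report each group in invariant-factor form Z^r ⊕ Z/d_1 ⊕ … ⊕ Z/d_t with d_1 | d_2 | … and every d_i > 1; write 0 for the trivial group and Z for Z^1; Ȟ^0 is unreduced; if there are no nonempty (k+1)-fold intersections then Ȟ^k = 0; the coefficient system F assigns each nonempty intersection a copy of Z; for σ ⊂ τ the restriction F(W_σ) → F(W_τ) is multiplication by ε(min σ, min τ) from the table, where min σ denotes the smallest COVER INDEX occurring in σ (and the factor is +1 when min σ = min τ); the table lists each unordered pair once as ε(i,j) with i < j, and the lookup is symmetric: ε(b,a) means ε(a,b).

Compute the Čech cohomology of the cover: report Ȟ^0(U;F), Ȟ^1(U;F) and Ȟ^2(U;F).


nerve of the cover:
  W12={p} W13={w} W14={t,u} W15={q} W23={v} W45={s}
C dims 5,6; δ0: rk 5, SNF 1^4·2
Ȟ^0 = (5 − 5) − 0 = 0, so Ȟ^0 ≅ 0
Ȟ^1 = (6 − 0) − 5 = 1 plus torsion [2], so Ȟ^1 ≅ Z ⊕ Z/2
Ȟ^2 = (0 − 0) − 0 = 0, so Ȟ^2 ≅ 0

Ȟ^0 ≅ 0,  Ȟ^1 ≅ Z ⊕ Z/2,  Ȟ^2 ≅ 0


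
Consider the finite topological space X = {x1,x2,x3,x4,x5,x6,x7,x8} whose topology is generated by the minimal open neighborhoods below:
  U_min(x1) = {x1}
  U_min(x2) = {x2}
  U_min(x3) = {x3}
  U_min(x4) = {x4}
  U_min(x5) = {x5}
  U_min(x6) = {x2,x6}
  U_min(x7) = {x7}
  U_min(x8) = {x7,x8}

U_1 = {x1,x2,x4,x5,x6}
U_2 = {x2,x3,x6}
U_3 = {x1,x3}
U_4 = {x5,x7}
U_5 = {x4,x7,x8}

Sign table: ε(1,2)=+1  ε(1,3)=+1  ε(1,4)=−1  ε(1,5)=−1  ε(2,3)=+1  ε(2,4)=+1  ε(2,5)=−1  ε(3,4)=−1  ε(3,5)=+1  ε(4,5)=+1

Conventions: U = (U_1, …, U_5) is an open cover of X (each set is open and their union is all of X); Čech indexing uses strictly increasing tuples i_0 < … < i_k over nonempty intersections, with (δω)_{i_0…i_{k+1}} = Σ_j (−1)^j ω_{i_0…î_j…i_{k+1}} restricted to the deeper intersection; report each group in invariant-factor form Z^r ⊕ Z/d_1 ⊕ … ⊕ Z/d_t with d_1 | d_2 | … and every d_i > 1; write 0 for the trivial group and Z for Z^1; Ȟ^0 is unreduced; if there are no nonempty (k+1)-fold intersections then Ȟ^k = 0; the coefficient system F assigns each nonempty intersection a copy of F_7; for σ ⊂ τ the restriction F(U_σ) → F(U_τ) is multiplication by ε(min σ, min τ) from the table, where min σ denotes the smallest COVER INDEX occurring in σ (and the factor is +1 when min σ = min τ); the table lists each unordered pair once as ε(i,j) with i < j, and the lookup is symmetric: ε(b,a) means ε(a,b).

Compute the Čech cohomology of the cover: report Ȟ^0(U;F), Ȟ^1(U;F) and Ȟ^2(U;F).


nonempty intersections:
  U12={x2,x6} U13={x1} U14={x5} U15={x4} U23={x3} U45={x7}
C dims 5,6; δ0: rk_F7 4
Ȟ^0: (5−4)−0=1 ⇒ Z/7
Ȟ^1: (6−0)−4=2 ⇒ Z/7 ⊕ Z/7
Ȟ^2: (0−0)−0=0 ⇒ 0

Ȟ^0 ≅ Z/7, Ȟ^1 ≅ Z/7 ⊕ Z/7, Ȟ^2 ≅ 0
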